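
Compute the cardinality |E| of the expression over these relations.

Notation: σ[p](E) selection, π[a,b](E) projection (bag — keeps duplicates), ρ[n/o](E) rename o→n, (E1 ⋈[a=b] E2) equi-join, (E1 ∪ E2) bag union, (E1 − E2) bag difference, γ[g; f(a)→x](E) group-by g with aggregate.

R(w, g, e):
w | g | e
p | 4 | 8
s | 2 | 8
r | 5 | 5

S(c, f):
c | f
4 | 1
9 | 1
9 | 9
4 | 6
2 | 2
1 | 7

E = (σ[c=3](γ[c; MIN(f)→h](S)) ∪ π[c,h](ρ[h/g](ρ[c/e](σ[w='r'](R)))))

Subexpression sizes:
  S → 6
  γ[c; MIN(f)→h](S) → 4
  σ[c=3](γ[c; MIN(f)→h](S)) → 0
  R → 3
  σ[w='r'](R) → 1
  ρ[c/e](σ[w='r'](R)) → 1
  ρ[h/g](ρ[c/e](σ[w='r'](R))) → 1
  π[c,h](ρ[h/g](ρ[c/e](σ[w='r'](R)))) → 1
  (σ[c=3](γ[c; MIN(f)→h](S)) ∪ π[c,h](ρ[h/g](ρ[c/e](σ[w='r'](R))))) → 1

|E| = 1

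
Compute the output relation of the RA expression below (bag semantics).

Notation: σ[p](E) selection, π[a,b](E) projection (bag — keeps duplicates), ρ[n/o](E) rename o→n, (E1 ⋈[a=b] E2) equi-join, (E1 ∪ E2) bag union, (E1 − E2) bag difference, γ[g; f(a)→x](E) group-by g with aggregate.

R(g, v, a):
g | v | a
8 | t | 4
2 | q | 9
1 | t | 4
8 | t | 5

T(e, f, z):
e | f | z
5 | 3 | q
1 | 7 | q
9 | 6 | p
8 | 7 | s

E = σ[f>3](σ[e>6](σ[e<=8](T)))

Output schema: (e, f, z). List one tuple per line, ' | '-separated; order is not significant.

Row counts bottom-up:
  T → 4
  σ[e<=8](T) → 3
  σ[e>6](σ[e<=8](T)) → 1
  σ[f>3](σ[e>6](σ[e<=8](T))) → 1

== RESULT ==
e | f | z
8 | 7 | s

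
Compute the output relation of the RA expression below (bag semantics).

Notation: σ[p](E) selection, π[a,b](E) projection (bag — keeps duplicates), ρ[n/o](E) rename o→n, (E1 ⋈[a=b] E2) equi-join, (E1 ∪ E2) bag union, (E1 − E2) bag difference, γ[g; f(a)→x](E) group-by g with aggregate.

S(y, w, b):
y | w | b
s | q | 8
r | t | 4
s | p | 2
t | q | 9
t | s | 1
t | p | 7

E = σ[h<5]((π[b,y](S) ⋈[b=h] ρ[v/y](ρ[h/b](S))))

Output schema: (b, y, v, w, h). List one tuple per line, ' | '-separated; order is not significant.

Subexpression sizes:
  S → 6
  π[b,y](S) → 6
  S → 6
  ρ[h/b](S) → 6
  ρ[v/y](ρ[h/b](S)) → 6
  (π[b,y](S) ⋈[b=h] ρ[v/y](ρ[h/b](S))) → 6
  σ[h<5]((π[b,y](S) ⋈[b=h] ρ[v/y](ρ[h/b](S)))) → 3

== RESULT ==
b | y | v | w | h
1 | t | t | s | 1
2 | s | s | p | 2
4 | r | r | t | 4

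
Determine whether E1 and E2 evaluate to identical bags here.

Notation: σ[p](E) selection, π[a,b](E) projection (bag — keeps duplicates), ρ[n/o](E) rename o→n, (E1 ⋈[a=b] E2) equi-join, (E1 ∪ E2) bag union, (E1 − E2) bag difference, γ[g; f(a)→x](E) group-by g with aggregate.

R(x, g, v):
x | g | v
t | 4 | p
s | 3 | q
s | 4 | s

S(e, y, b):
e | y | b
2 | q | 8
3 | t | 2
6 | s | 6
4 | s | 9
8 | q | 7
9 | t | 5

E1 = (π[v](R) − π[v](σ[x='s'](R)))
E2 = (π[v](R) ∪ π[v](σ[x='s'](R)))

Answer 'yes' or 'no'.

E1 stepwise |·|:
  R → 3
  π[v](R) → 3
  R → 3
  σ[x='s'](R) → 2
  π[v](σ[x='s'](R)) → 2
  (π[v](R) − π[v](σ[x='s'](R))) → 1
E2 stepwise |·|:
  R → 3
  π[v](R) → 3
  R → 3
  σ[x='s'](R) → 2
  π[v](σ[x='s'](R)) → 2
  (π[v](R) ∪ π[v](σ[x='s'](R))) → 5

E1 result:
v
p
E2 result:
v
p
q
q
s
s
Witness: ('q',) appears 0× in E1 but 2× in E2.

no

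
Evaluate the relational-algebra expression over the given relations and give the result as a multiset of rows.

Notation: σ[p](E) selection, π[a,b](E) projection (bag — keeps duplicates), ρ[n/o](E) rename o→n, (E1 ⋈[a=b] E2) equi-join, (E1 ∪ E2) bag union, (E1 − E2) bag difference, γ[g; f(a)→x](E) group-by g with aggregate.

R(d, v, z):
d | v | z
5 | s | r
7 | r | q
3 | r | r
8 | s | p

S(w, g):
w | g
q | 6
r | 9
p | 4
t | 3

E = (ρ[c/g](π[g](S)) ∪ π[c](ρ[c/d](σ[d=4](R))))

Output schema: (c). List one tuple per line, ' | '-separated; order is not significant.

Subexpression sizes:
  S → 4
  π[g](S) → 4
  ρ[c/g](π[g](S)) → 4
  R → 4
  σ[d=4](R) → 0
  ρ[c/d](σ[d=4](R)) → 0
  π[c](ρ[c/d](σ[d=4](R))) → 0
  (ρ[c/g](π[g](S)) ∪ π[c](ρ[c/d](σ[d=4](R)))) → 4

== RESULT ==
c
3
4
6
9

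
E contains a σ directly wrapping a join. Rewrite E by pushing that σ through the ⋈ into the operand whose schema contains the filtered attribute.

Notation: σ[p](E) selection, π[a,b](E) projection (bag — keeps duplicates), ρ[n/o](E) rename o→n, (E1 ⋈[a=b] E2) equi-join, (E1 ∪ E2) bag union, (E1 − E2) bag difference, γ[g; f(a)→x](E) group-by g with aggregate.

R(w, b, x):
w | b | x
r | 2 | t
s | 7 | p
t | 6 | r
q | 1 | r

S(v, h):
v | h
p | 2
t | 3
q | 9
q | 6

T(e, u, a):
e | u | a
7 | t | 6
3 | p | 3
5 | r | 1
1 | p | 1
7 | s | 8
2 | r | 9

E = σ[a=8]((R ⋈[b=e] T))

σ filters on a, owned by the right side.
E' = (R ⋈[b=e] σ[a=8](T))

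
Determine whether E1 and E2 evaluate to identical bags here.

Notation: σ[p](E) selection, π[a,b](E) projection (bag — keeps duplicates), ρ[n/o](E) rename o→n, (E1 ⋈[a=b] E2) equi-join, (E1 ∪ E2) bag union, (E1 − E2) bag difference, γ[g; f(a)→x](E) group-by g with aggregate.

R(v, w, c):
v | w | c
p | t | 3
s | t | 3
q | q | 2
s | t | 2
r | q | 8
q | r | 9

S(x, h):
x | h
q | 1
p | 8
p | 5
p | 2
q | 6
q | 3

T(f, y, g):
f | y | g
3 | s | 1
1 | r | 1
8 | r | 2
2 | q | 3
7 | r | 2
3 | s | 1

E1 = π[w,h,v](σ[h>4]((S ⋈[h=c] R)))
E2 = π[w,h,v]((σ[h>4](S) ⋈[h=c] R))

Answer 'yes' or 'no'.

E1 row counts bottom-up:
  S → 6
  R → 6
  (S ⋈[h=c] R) → 5
  σ[h>4]((S ⋈[h=c] R)) → 1
  π[w,h,v](σ[h>4]((S ⋈[h=c] R))) → 1
E2 row counts bottom-up:
  S → 6
  σ[h>4](S) → 3
  R → 6
  (σ[h>4](S) ⋈[h=c] R) → 1
  π[w,h,v]((σ[h>4](S) ⋈[h=c] R)) → 1

E1 and E2 produce the same multiset:
w | h | v
q | 8 | r

yes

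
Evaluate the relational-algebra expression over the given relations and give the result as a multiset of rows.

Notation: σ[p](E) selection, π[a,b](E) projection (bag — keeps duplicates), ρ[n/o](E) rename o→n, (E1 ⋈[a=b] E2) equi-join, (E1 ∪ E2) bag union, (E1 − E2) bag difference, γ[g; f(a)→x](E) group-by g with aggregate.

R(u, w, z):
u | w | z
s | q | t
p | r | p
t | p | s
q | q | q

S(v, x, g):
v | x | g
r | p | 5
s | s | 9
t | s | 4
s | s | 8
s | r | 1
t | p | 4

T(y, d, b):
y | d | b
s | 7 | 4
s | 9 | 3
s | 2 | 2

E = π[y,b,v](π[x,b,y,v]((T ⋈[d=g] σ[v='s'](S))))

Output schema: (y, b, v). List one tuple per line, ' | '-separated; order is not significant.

Row counts bottom-up:
  T → 3
  S → 6
  σ[v='s'](S) → 3
  (T ⋈[d=g] σ[v='s'](S)) → 1
  π[x,b,y,v]((T ⋈[d=g] σ[v='s'](S))) → 1
  π[y,b,v](π[x,b,y,v]((T ⋈[d=g] σ[v='s'](S)))) → 1

== RESULT ==
y | b | v
s | 3 | s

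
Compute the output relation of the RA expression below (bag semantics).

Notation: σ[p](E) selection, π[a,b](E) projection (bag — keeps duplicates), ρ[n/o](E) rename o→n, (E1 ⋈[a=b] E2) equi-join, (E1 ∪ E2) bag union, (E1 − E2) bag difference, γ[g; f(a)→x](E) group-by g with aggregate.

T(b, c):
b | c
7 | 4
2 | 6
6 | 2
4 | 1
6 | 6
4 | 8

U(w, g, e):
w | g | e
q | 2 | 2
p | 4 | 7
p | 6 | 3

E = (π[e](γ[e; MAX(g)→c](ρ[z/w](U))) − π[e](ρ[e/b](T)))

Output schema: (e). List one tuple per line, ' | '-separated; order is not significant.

Row counts bottom-up:
  U → 3
  ρ[z/w](U) → 3
  γ[e; MAX(g)→c](ρ[z/w](U)) → 3
  π[e](γ[e; MAX(g)→c](ρ[z/w](U))) → 3
  T → 6
  ρ[e/b](T) → 6
  π[e](ρ[e/b](T)) → 6
  (π[e](γ[e; MAX(g)→c](ρ[z/w](U))) − π[e](ρ[e/b](T))) → 1

== RESULT ==
e
3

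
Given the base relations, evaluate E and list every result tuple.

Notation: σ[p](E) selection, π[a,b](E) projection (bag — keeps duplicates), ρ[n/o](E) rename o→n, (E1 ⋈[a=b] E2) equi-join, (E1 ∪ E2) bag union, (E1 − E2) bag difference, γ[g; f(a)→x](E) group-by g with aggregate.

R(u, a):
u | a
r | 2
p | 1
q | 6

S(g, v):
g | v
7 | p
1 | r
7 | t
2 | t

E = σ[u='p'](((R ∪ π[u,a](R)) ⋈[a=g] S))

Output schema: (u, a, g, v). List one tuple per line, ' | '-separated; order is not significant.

Per-node cardinality:
  R → 3
  R → 3
  π[u,a](R) → 3
  (R ∪ π[u,a](R)) → 6
  S → 4
  ((R ∪ π[u,a](R)) ⋈[a=g] S) → 4
  σ[u='p'](((R ∪ π[u,a](R)) ⋈[a=g] S)) → 2

== RESULT ==
u | a | g | v
p | 1 | 1 | r
p | 1 | 1 | r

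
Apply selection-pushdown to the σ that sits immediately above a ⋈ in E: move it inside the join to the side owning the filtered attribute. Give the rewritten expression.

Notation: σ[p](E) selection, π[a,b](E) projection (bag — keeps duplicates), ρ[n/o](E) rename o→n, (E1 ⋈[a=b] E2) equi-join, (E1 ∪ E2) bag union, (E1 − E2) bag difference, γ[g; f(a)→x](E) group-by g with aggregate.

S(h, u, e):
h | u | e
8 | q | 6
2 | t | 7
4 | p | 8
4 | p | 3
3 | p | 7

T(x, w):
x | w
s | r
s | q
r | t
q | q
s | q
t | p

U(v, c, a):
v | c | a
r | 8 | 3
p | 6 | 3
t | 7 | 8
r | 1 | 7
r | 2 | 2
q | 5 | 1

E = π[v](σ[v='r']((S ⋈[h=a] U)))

σ filters on v, owned by the right side.
E' = π[v]((S ⋈[h=a] σ[v='r'](U)))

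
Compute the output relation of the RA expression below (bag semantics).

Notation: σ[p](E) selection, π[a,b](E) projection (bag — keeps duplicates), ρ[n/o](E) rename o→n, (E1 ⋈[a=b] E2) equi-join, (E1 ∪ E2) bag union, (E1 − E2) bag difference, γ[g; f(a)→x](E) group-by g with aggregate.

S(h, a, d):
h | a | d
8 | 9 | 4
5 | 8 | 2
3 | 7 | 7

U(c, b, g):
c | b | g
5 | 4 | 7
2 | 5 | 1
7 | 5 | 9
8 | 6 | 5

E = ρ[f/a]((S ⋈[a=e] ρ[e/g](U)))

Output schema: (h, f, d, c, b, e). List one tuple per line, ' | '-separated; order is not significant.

Stepwise |·|:
  S → 3
  U → 4
  ρ[e/g](U) → 4
  (S ⋈[a=e] ρ[e/g](U)) → 2
  ρ[f/a]((S ⋈[a=e] ρ[e/g](U))) → 2

== RESULT ==
h | f | d | c | b | e
3 | 7 | 7 | 5 | 4 | 7
8 | 9 | 4 | 7 | 5 | 9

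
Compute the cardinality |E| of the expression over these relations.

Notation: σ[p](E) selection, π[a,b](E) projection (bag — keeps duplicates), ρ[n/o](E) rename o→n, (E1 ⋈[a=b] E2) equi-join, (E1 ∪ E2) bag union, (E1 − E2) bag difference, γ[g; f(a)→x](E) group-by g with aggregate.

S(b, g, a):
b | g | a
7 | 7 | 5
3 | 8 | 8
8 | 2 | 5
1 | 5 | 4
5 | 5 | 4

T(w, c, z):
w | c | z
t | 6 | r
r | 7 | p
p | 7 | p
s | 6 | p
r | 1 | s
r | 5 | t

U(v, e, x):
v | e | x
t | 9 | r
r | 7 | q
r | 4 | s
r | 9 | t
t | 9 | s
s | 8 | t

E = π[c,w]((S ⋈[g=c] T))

Subexpression sizes:
  S → 5
  T → 6
  (S ⋈[g=c] T) → 4
  π[c,w]((S ⋈[g=c] T)) → 4

|E| = 4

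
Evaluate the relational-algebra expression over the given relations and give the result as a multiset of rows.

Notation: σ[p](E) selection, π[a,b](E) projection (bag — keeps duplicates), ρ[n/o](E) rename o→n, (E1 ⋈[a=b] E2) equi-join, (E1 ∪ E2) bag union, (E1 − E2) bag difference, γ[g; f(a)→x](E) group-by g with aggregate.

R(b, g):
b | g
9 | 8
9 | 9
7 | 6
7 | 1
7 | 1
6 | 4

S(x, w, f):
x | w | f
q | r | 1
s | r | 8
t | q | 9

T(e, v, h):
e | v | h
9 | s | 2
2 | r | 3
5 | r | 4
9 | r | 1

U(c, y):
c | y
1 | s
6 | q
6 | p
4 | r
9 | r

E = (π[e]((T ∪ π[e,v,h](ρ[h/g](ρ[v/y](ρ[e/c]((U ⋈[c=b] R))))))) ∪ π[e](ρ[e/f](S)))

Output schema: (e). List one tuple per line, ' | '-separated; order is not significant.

Row counts bottom-up:
  T → 4
  U → 5
  R → 6
  (U ⋈[c=b] R) → 4
  ρ[e/c]((U ⋈[c=b] R)) → 4
  ρ[v/y](ρ[e/c]((U ⋈[c=b] R))) → 4
  ρ[h/g](ρ[v/y](ρ[e/c]((U ⋈[c=b] R)))) → 4
  π[e,v,h](ρ[h/g](ρ[v/y](ρ[e/c]((U ⋈[c=b] R))))) → 4
  (T ∪ π[e,v,h](ρ[h/g](ρ[v/y](ρ[e/c]((U ⋈[c=b] R)))))) → 8
  π[e]((T ∪ π[e,v,h](ρ[h/g](ρ[v/y](ρ[e/c]((U ⋈[c=b] R))))))) → 8
  S → 3
  ρ[e/f](S) → 3
  π[e](ρ[e/f](S)) → 3
  (π[e]((T ∪ π[e,v,h](ρ[h/g](ρ[v/y](ρ[e/c]((U ⋈[c=b] R))))))) ∪ π[e](ρ[e/f](S))) → 11

== RESULT ==
e
1
2
5
6
6
8
9
9
9
9
9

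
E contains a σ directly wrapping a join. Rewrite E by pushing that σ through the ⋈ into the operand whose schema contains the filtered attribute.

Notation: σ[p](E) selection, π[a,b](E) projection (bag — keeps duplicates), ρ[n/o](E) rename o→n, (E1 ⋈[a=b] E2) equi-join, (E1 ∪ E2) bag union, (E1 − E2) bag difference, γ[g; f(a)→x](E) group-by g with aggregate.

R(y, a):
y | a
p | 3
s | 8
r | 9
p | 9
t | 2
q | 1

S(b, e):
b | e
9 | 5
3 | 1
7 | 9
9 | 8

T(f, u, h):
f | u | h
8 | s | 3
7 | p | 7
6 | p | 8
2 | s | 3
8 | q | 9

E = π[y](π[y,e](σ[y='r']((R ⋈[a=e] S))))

σ filters on y, owned by the left side.
E' = π[y](π[y,e]((σ[y='r'](R) ⋈[a=e] S)))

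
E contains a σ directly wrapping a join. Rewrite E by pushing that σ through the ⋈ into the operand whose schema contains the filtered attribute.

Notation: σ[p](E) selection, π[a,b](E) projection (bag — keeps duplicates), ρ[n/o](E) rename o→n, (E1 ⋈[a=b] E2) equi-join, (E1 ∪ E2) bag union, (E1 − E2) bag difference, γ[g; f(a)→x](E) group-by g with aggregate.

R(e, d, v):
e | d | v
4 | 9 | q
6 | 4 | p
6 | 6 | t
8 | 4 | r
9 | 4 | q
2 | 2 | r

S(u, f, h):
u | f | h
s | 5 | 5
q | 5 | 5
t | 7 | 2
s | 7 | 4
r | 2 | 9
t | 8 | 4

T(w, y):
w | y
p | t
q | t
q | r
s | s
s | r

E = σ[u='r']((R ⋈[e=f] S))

σ filters on u, owned by the right side.
E' = (R ⋈[e=f] σ[u='r'](S))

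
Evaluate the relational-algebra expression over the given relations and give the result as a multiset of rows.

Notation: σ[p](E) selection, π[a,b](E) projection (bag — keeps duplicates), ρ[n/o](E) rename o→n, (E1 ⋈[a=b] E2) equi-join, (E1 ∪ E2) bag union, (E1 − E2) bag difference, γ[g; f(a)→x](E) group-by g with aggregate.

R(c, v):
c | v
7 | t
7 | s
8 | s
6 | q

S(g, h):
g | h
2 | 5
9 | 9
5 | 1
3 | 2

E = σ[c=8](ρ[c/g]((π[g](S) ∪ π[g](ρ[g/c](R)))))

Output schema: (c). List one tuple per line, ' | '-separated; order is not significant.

Per-node cardinality:
  S → 4
  π[g](S) → 4
  R → 4
  ρ[g/c](R) → 4
  π[g](ρ[g/c](R)) → 4
  (π[g](S) ∪ π[g](ρ[g/c](R))) → 8
  ρ[c/g]((π[g](S) ∪ π[g](ρ[g/c](R)))) → 8
  σ[c=8](ρ[c/g]((π[g](S) ∪ π[g](ρ[g/c](R))))) → 1

== RESULT ==
c
8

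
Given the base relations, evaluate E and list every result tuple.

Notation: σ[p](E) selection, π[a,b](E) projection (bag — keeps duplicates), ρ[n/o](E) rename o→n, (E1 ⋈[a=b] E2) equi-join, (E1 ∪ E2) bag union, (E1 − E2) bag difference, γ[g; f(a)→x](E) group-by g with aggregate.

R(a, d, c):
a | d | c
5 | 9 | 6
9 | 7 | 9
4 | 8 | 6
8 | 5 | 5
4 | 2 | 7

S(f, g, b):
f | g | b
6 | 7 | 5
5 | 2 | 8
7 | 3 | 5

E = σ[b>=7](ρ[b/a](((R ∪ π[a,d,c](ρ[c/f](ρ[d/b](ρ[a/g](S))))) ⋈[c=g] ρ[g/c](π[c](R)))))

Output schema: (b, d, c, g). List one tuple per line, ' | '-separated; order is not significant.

Row counts bottom-up:
  R → 5
  S → 3
  ρ[a/g](S) → 3
  ρ[d/b](ρ[a/g](S)) → 3
  ρ[c/f](ρ[d/b](ρ[a/g](S))) → 3
  π[a,d,c](ρ[c/f](ρ[d/b](ρ[a/g](S)))) → 3
  (R ∪ π[a,d,c](ρ[c/f](ρ[d/b](ρ[a/g](S))))) → 8
  R → 5
  π[c](R) → 5
  ρ[g/c](π[c](R)) → 5
  ((R ∪ π[a,d,c](ρ[c/f](ρ[d/b](ρ[a/g](S))))) ⋈[c=g] ρ[g/c](π[c](R))) → 11
  ρ[b/a](((R ∪ π[a,d,c](ρ[c/f](ρ[d/b](ρ[a/g](S))))) ⋈[c=g] ρ[g/c](π[c](R)))) → 11
  σ[b>=7](ρ[b/a](((R ∪ π[a,d,c](ρ[c/f](ρ[d/b](ρ[a/g](S))))) ⋈[c=g] ρ[g/c](π[c](R))))) → 4

== RESULT ==
b | d | c | g
7 | 5 | 6 | 6
7 | 5 | 6 | 6
8 | 5 | 5 | 5
9 | 7 | 9 | 9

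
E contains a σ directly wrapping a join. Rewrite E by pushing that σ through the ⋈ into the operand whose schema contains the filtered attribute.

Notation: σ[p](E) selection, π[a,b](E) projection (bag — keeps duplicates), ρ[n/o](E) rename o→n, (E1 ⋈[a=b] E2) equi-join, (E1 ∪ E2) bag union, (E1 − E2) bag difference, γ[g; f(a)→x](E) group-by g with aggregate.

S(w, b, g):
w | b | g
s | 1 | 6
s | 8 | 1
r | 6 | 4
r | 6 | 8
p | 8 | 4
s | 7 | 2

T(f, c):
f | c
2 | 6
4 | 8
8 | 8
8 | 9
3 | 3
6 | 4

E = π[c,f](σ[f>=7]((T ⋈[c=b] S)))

σ filters on f, owned by the left side.
E' = π[c,f]((σ[f>=7](T) ⋈[c=b] S))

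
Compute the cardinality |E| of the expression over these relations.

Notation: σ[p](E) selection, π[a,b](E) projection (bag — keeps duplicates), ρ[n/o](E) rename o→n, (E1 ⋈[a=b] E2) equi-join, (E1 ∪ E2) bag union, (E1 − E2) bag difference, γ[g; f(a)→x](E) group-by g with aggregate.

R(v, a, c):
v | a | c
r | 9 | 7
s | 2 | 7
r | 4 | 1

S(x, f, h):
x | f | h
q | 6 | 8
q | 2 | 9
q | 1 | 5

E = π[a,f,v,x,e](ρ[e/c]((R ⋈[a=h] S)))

Per-node cardinality:
  R → 3
  S → 3
  (R ⋈[a=h] S) → 1
  ρ[e/c]((R ⋈[a=h] S)) → 1
  π[a,f,v,x,e](ρ[e/c]((R ⋈[a=h] S))) → 1

|E| = 1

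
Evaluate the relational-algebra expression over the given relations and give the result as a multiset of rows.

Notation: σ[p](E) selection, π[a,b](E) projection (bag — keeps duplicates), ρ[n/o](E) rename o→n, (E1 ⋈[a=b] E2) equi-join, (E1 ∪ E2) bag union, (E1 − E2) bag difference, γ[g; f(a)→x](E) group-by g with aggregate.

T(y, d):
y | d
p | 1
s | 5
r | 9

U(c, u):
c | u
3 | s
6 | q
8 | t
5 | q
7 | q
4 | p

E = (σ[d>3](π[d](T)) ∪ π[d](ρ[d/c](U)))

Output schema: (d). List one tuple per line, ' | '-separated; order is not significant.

Row counts bottom-up:
  T → 3
  π[d](T) → 3
  σ[d>3](π[d](T)) → 2
  U → 6
  ρ[d/c](U) → 6
  π[d](ρ[d/c](U)) → 6
  (σ[d>3](π[d](T)) ∪ π[d](ρ[d/c](U))) → 8

== RESULT ==
d
3
4
5
5
6
7
8
9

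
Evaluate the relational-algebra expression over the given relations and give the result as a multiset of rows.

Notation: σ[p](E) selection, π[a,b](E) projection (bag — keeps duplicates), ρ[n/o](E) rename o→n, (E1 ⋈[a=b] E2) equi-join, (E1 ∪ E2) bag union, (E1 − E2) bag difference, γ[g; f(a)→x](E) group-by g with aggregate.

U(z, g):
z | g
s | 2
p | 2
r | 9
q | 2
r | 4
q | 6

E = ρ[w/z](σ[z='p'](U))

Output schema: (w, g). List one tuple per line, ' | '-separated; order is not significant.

Row counts bottom-up:
  U → 6
  σ[z='p'](U) → 1
  ρ[w/z](σ[z='p'](U)) → 1

== RESULT ==
w | g
p | 2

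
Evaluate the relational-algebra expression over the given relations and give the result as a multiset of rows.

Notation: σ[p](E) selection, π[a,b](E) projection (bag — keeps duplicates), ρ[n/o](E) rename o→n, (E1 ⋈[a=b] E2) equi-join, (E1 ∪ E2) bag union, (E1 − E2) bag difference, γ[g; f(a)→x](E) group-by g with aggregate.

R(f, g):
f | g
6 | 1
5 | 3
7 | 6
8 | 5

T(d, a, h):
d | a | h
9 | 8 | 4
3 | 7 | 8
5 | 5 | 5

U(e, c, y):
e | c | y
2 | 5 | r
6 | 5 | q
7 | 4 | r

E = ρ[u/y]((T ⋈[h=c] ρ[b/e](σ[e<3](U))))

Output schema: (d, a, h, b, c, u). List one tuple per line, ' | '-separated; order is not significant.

Stepwise |·|:
  T → 3
  U → 3
  σ[e<3](U) → 1
  ρ[b/e](σ[e<3](U)) → 1
  (T ⋈[h=c] ρ[b/e](σ[e<3](U))) → 1
  ρ[u/y]((T ⋈[h=c] ρ[b/e](σ[e<3](U)))) → 1

== RESULT ==
d | a | h | b | c | u
5 | 5 | 5 | 2 | 5 | r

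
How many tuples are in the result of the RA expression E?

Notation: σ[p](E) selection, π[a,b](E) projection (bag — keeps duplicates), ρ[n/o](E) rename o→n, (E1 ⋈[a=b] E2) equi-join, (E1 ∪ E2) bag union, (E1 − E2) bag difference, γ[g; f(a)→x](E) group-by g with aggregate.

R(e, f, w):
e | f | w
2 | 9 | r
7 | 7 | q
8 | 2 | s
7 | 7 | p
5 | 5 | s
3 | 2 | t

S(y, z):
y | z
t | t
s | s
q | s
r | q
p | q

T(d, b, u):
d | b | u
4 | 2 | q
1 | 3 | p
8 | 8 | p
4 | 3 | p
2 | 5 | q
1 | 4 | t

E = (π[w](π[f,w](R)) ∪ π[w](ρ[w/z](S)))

Subexpression sizes:
  R → 6
  π[f,w](R) → 6
  π[w](π[f,w](R)) → 6
  S → 5
  ρ[w/z](S) → 5
  π[w](ρ[w/z](S)) → 5
  (π[w](π[f,w](R)) ∪ π[w](ρ[w/z](S))) → 11

|E| = 11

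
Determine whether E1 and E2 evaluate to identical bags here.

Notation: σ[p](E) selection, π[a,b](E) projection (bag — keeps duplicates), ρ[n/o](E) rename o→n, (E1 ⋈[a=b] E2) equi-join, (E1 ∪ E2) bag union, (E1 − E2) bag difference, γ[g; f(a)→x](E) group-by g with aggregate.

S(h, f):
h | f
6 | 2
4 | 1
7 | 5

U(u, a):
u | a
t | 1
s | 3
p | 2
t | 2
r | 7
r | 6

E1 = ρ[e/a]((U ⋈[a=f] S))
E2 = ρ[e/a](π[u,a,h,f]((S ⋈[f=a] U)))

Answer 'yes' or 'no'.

E1 per-node cardinality:
  U → 6
  S → 3
  (U ⋈[a=f] S) → 3
  ρ[e/a]((U ⋈[a=f] S)) → 3
E2 per-node cardinality:
  S → 3
  U → 6
  (S ⋈[f=a] U) → 3
  π[u,a,h,f]((S ⋈[f=a] U)) → 3
  ρ[e/a](π[u,a,h,f]((S ⋈[f=a] U))) → 3

E1 and E2 produce the same multiset:
u | e | h | f
p | 2 | 6 | 2
t | 1 | 4 | 1
t | 2 | 6 | 2

yes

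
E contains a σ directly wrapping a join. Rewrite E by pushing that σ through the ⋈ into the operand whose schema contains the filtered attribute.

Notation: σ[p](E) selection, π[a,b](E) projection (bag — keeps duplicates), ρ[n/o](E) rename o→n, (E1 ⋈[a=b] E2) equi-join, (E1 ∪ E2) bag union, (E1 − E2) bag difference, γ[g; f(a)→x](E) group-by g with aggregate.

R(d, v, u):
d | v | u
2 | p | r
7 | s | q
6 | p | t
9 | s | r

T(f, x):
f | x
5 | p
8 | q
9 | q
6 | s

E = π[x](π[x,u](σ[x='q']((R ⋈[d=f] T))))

σ filters on x, owned by the right side.
E' = π[x](π[x,u]((R ⋈[d=f] σ[x='q'](T))))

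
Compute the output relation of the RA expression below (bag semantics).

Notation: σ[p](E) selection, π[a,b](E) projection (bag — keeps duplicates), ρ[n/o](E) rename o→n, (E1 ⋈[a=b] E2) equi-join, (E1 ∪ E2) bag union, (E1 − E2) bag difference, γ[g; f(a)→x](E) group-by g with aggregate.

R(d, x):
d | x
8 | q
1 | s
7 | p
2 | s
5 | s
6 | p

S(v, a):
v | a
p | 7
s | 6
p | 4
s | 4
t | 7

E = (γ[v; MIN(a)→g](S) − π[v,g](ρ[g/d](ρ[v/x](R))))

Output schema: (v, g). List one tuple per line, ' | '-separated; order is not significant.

Row counts bottom-up:
  S → 5
  γ[v; MIN(a)→g](S) → 3
  R → 6
  ρ[v/x](R) → 6
  ρ[g/d](ρ[v/x](R)) → 6
  π[v,g](ρ[g/d](ρ[v/x](R))) → 6
  (γ[v; MIN(a)→g](S) − π[v,g](ρ[g/d](ρ[v/x](R)))) → 3

== RESULT ==
v | g
p | 4
s | 4
t | 7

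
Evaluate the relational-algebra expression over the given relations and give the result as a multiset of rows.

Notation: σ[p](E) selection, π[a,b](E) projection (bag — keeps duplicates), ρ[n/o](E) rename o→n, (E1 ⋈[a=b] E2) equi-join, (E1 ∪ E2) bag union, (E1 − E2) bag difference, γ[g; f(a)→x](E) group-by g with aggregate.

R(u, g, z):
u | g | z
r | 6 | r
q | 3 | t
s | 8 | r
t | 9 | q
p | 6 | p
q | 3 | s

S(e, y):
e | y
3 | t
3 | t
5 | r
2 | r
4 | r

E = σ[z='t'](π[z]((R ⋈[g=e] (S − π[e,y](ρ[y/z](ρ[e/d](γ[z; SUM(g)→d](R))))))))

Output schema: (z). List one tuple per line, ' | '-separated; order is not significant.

Row counts bottom-up:
  R → 6
  S → 5
  R → 6
  γ[z; SUM(g)→d](R) → 5
  ρ[e/d](γ[z; SUM(g)→d](R)) → 5
  ρ[y/z](ρ[e/d](γ[z; SUM(g)→d](R))) → 5
  π[e,y](ρ[y/z](ρ[e/d](γ[z; SUM(g)→d](R)))) → 5
  (S − π[e,y](ρ[y/z](ρ[e/d](γ[z; SUM(g)→d](R))))) → 4
  (R ⋈[g=e] (S − π[e,y](ρ[y/z](ρ[e/d](γ[z; SUM(g)→d](R)))))) → 2
  π[z]((R ⋈[g=e] (S − π[e,y](ρ[y/z](ρ[e/d](γ[z; SUM(g)→d](R))))))) → 2
  σ[z='t'](π[z]((R ⋈[g=e] (S − π[e,y](ρ[y/z](ρ[e/d](γ[z; SUM(g)→d](R)))))))) → 1

== RESULT ==
z
t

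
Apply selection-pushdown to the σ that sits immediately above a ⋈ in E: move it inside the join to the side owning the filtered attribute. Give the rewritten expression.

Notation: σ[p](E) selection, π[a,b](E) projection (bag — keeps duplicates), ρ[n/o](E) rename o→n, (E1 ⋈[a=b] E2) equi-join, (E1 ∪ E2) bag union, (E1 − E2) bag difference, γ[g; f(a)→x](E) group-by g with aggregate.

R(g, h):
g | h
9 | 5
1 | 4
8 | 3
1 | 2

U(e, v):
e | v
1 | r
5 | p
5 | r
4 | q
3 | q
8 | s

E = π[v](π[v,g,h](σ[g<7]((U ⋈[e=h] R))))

σ filters on g, owned by the right side.
E' = π[v](π[v,g,h]((U ⋈[e=h] σ[g<7](R))))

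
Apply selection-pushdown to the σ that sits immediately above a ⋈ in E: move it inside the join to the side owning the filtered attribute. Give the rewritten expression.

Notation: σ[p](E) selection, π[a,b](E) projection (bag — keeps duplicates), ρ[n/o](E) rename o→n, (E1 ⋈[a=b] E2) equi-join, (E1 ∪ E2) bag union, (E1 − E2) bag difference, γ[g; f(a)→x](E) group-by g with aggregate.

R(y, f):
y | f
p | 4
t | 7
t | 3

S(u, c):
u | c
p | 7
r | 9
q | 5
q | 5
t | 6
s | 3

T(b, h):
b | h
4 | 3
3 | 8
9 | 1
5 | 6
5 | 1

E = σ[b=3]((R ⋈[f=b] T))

σ filters on b, owned by the right side.
E' = (R ⋈[f=b] σ[b=3](T))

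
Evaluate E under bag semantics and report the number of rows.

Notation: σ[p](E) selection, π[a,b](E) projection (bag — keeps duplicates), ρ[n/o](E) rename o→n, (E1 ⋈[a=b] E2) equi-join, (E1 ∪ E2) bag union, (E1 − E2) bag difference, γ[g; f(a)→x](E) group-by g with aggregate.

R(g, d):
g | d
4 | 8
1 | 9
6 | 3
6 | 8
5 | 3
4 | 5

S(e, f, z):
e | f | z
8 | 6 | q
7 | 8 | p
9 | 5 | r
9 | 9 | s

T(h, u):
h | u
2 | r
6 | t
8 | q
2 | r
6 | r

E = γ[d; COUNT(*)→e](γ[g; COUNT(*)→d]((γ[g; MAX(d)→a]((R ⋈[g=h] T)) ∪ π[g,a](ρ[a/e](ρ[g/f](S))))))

Row counts bottom-up:
  R → 6
  T → 5
  (R ⋈[g=h] T) → 4
  γ[g; MAX(d)→a]((R ⋈[g=h] T)) → 1
  S → 4
  ρ[g/f](S) → 4
  ρ[a/e](ρ[g/f](S)) → 4
  π[g,a](ρ[a/e](ρ[g/f](S))) → 4
  (γ[g; MAX(d)→a]((R ⋈[g=h] T)) ∪ π[g,a](ρ[a/e](ρ[g/f](S)))) → 5
  γ[g; COUNT(*)→d]((γ[g; MAX(d)→a]((R ⋈[g=h] T)) ∪ π[g,a](ρ[a/e](ρ[g/f](S))))) → 4
  γ[d; COUNT(*)→e](γ[g; COUNT(*)→d]((γ[g; MAX(d)→a]((R ⋈[g=h] T)) ∪ π[g,a](ρ[a/e](ρ[g/f](S)))))) → 2

|E| = 2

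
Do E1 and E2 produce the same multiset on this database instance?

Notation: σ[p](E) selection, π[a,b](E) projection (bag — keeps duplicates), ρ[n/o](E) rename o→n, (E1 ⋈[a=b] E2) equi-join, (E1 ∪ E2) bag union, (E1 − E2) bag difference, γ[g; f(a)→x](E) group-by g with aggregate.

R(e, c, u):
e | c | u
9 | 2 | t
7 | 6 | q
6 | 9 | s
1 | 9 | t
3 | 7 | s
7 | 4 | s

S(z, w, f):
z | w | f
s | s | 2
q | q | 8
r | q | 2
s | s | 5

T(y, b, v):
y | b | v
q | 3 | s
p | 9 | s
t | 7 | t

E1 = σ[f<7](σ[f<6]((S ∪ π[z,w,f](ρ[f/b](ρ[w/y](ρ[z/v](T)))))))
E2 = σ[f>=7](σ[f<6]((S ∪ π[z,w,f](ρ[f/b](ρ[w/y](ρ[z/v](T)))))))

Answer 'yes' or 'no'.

E1 stepwise |·|:
  S → 4
  T → 3
  ρ[z/v](T) → 3
  ρ[w/y](ρ[z/v](T)) → 3
  ρ[f/b](ρ[w/y](ρ[z/v](T))) → 3
  π[z,w,f](ρ[f/b](ρ[w/y](ρ[z/v](T)))) → 3
  (S ∪ π[z,w,f](ρ[f/b](ρ[w/y](ρ[z/v](T))))) → 7
  σ[f<6]((S ∪ π[z,w,f](ρ[f/b](ρ[w/y](ρ[z/v](T)))))) → 4
  σ[f<7](σ[f<6]((S ∪ π[z,w,f](ρ[f/b](ρ[w/y](ρ[z/v](T))))))) → 4
E2 stepwise |·|:
  S → 4
  T → 3
  ρ[z/v](T) → 3
  ρ[w/y](ρ[z/v](T)) → 3
  ρ[f/b](ρ[w/y](ρ[z/v](T))) → 3
  π[z,w,f](ρ[f/b](ρ[w/y](ρ[z/v](T)))) → 3
  (S ∪ π[z,w,f](ρ[f/b](ρ[w/y](ρ[z/v](T))))) → 7
  σ[f<6]((S ∪ π[z,w,f](ρ[f/b](ρ[w/y](ρ[z/v](T)))))) → 4
  σ[f>=7](σ[f<6]((S ∪ π[z,w,f](ρ[f/b](ρ[w/y](ρ[z/v](T))))))) → 0

E1 result:
z | w | f
r | q | 2
s | q | 3
s | s | 2
s | s | 5
E2 result:
z | w | f
(0 rows)
Witness: ('s', 'q', 3) appears 1× in E1 but 0× in E2.

no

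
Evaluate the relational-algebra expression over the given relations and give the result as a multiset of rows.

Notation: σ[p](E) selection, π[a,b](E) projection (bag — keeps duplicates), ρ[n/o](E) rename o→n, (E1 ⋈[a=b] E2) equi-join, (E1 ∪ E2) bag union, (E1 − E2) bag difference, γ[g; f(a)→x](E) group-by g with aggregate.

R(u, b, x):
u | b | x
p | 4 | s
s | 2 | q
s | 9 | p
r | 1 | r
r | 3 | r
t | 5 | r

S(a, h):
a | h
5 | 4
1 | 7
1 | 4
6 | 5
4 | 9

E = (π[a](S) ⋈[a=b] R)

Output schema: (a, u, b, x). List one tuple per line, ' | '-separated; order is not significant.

Subexpression sizes:
  S → 5
  π[a](S) → 5
  R → 6
  (π[a](S) ⋈[a=b] R) → 4

== RESULT ==
a | u | b | x
1 | r | 1 | r
1 | r | 1 | r
4 | p | 4 | s
5 | t | 5 | r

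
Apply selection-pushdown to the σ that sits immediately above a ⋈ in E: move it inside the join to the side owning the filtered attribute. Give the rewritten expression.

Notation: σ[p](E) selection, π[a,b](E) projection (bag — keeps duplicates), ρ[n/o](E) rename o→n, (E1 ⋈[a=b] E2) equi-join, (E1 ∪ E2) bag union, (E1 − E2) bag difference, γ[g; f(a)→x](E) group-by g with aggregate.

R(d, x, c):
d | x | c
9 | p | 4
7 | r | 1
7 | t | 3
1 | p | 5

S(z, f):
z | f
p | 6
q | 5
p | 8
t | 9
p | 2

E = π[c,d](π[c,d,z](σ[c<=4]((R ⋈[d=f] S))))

σ filters on c, owned by the left side.
E' = π[c,d](π[c,d,z]((σ[c<=4](R) ⋈[d=f] S)))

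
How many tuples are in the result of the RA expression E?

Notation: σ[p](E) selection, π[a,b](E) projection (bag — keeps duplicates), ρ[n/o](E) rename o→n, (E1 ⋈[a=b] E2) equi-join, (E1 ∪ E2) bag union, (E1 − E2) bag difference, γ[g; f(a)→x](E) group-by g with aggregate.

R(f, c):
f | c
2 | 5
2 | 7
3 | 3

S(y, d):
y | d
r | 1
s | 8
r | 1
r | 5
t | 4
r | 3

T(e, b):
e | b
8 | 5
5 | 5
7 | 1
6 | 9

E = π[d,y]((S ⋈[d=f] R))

Per-node cardinality:
  S → 6
  R → 3
  (S ⋈[d=f] R) → 1
  π[d,y]((S ⋈[d=f] R)) → 1

|E| = 1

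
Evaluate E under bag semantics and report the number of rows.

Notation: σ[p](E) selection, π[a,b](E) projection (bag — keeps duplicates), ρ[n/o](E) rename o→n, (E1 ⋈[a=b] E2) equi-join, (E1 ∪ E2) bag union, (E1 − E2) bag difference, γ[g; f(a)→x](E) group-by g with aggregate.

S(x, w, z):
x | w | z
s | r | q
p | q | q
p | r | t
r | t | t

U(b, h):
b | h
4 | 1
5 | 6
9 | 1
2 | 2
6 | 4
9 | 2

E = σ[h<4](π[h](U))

Row counts bottom-up:
  U → 6
  π[h](U) → 6
  σ[h<4](π[h](U)) → 4

|E| = 4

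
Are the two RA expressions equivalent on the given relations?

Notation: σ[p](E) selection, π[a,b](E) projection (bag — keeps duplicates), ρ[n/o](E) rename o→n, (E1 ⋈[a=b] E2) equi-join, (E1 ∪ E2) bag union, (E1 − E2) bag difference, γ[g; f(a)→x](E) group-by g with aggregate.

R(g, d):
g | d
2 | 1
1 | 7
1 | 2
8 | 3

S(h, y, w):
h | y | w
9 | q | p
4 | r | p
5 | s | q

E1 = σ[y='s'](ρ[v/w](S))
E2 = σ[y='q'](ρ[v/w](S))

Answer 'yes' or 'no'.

E1 per-node cardinality:
  S → 3
  ρ[v/w](S) → 3
  σ[y='s'](ρ[v/w](S)) → 1
E2 per-node cardinality:
  S → 3
  ρ[v/w](S) → 3
  σ[y='q'](ρ[v/w](S)) → 1

E1 result:
h | y | v
5 | s | q
E2 result:
h | y | v
9 | q | p
Witness: (5, 's', 'q') appears 1× in E1 but 0× in E2.

no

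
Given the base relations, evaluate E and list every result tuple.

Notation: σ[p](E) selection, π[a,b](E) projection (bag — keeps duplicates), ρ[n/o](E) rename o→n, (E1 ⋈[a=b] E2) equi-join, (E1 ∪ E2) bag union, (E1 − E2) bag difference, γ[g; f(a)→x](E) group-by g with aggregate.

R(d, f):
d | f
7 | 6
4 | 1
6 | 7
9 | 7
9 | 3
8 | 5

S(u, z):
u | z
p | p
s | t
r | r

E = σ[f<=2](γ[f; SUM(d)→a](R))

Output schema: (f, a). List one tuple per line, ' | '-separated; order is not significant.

Subexpression sizes:
  R → 6
  γ[f; SUM(d)→a](R) → 5
  σ[f<=2](γ[f; SUM(d)→a](R)) → 1

== RESULT ==
f | a
1 | 4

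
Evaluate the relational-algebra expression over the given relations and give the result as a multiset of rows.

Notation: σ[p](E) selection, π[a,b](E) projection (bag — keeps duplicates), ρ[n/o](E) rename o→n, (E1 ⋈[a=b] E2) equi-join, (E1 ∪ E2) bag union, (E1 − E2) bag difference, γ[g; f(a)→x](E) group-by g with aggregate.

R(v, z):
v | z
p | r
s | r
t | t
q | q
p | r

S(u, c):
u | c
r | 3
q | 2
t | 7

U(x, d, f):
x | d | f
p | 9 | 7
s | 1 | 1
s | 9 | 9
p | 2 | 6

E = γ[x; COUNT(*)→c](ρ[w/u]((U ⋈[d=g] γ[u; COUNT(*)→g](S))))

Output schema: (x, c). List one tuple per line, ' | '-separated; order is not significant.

Per-node cardinality:
  U → 4
  S → 3
  γ[u; COUNT(*)→g](S) → 3
  (U ⋈[d=g] γ[u; COUNT(*)→g](S)) → 3
  ρ[w/u]((U ⋈[d=g] γ[u; COUNT(*)→g](S))) → 3
  γ[x; COUNT(*)→c](ρ[w/u]((U ⋈[d=g] γ[u; COUNT(*)→g](S)))) → 1

== RESULT ==
x | c
s | 3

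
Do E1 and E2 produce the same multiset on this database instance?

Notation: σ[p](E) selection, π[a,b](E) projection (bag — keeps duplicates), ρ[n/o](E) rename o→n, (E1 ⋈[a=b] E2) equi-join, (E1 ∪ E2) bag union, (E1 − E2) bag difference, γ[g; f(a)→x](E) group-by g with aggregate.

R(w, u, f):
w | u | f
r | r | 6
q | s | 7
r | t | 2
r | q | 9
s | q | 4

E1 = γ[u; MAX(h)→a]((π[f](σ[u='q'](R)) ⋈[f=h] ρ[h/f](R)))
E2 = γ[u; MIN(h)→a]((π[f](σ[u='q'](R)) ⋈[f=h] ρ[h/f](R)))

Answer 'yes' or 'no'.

E1 subexpression sizes:
  R → 5
  σ[u='q'](R) → 2
  π[f](σ[u='q'](R)) → 2
  R → 5
  ρ[h/f](R) → 5
  (π[f](σ[u='q'](R)) ⋈[f=h] ρ[h/f](R)) → 2
  γ[u; MAX(h)→a]((π[f](σ[u='q'](R)) ⋈[f=h] ρ[h/f](R))) → 1
E2 subexpression sizes:
  R → 5
  σ[u='q'](R) → 2
  π[f](σ[u='q'](R)) → 2
  R → 5
  ρ[h/f](R) → 5
  (π[f](σ[u='q'](R)) ⋈[f=h] ρ[h/f](R)) → 2
  γ[u; MIN(h)→a]((π[f](σ[u='q'](R)) ⋈[f=h] ρ[h/f](R))) → 1

E1 result:
u | a
q | 9
E2 result:
u | a
q | 4
Witness: ('q', 9) appears 1× in E1 but 0× in E2.

no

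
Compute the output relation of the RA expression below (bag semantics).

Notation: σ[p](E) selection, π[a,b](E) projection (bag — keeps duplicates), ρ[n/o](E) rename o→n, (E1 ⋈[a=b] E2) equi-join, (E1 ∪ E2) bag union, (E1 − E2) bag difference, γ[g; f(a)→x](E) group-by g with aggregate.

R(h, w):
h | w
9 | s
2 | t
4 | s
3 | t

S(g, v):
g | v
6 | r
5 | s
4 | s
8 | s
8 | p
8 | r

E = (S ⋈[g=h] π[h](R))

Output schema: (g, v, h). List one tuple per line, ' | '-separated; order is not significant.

Row counts bottom-up:
  S → 6
  R → 4
  π[h](R) → 4
  (S ⋈[g=h] π[h](R)) → 1

== RESULT ==
g | v | h
4 | s | 4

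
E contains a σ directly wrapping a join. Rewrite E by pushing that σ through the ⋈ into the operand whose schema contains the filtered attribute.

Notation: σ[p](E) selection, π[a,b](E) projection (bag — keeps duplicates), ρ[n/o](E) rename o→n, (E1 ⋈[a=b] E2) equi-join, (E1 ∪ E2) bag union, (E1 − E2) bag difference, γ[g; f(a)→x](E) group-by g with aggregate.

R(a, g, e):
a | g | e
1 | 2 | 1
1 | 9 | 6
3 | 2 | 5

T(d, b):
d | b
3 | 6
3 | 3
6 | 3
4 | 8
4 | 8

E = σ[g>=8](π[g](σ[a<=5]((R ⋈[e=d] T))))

σ filters on a, owned by the left side.
E' = σ[g>=8](π[g]((σ[a<=5](R) ⋈[e=d] T)))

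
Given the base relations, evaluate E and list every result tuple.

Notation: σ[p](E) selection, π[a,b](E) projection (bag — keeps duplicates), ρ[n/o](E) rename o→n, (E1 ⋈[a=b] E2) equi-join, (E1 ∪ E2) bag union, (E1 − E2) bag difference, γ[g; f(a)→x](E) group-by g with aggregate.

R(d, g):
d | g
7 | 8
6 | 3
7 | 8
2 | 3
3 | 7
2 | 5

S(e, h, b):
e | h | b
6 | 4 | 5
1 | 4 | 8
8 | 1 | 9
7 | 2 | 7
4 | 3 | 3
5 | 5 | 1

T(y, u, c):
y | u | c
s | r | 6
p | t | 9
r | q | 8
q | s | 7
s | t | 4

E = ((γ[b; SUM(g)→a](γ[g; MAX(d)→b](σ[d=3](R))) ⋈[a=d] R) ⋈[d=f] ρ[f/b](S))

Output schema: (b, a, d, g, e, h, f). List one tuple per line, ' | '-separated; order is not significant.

Stepwise |·|:
  R → 6
  σ[d=3](R) → 1
  γ[g; MAX(d)→b](σ[d=3](R)) → 1
  γ[b; SUM(g)→a](γ[g; MAX(d)→b](σ[d=3](R))) → 1
  R → 6
  (γ[b; SUM(g)→a](γ[g; MAX(d)→b](σ[d=3](R))) ⋈[a=d] R) → 2
  S → 6
  ρ[f/b](S) → 6
  ((γ[b; SUM(g)→a](γ[g; MAX(d)→b](σ[d=3](R))) ⋈[a=d] R) ⋈[d=f] ρ[f/b](S)) → 2

== RESULT ==
b | a | d | g | e | h | f
3 | 7 | 7 | 8 | 7 | 2 | 7
3 | 7 | 7 | 8 | 7 | 2 | 7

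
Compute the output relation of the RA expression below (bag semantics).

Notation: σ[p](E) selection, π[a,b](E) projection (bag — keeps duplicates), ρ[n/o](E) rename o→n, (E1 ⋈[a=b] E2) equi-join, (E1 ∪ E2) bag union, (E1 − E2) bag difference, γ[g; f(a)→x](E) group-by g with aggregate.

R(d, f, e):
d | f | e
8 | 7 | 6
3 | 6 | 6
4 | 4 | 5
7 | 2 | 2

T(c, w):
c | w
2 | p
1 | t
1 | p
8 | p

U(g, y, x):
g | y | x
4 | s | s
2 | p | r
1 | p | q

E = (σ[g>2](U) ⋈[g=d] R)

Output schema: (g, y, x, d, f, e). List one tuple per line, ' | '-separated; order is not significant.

Stepwise |·|:
  U → 3
  σ[g>2](U) → 1
  R → 4
  (σ[g>2](U) ⋈[g=d] R) → 1

== RESULT ==
g | y | x | d | f | e
4 | s | s | 4 | 4 | 5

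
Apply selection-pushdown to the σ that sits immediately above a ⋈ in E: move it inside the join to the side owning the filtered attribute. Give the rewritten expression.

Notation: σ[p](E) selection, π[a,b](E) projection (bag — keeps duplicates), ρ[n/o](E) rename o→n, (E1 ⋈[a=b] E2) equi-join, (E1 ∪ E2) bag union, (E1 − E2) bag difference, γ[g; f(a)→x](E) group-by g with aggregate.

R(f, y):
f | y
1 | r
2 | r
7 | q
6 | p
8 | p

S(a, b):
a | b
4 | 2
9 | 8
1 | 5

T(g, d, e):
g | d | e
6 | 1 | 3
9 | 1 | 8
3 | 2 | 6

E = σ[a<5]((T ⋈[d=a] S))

σ filters on a, owned by the right side.
E' = (T ⋈[d=a] σ[a<5](S))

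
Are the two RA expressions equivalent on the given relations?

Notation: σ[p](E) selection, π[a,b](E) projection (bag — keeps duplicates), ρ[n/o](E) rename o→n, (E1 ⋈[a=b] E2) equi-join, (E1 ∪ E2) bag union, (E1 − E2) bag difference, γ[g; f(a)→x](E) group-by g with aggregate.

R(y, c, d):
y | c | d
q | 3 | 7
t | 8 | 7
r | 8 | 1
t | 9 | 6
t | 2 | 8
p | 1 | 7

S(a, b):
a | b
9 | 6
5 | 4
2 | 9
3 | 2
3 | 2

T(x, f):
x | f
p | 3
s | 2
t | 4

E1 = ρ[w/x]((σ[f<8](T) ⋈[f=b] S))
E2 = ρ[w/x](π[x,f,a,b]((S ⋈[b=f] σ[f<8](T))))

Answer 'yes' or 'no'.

E1 subexpression sizes:
  T → 3
  σ[f<8](T) → 3
  S → 5
  (σ[f<8](T) ⋈[f=b] S) → 3
  ρ[w/x]((σ[f<8](T) ⋈[f=b] S)) → 3
E2 subexpression sizes:
  S → 5
  T → 3
  σ[f<8](T) → 3
  (S ⋈[b=f] σ[f<8](T)) → 3
  π[x,f,a,b]((S ⋈[b=f] σ[f<8](T))) → 3
  ρ[w/x](π[x,f,a,b]((S ⋈[b=f] σ[f<8](T)))) → 3

E1 and E2 produce the same multiset:
w | f | a | b
s | 2 | 3 | 2
s | 2 | 3 | 2
t | 4 | 5 | 4

yes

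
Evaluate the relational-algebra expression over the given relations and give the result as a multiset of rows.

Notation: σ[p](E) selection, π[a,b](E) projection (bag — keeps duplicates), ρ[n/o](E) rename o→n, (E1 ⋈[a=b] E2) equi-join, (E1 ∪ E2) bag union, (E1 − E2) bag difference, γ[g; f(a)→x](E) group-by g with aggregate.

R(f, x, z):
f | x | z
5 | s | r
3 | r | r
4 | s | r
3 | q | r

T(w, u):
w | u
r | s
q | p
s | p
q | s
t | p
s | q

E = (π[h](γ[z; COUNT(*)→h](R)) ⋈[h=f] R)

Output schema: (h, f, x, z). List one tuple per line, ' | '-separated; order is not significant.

Stepwise |·|:
  R → 4
  γ[z; COUNT(*)→h](R) → 1
  π[h](γ[z; COUNT(*)→h](R)) → 1
  R → 4
  (π[h](γ[z; COUNT(*)→h](R)) ⋈[h=f] R) → 1

== RESULT ==
h | f | x | z
4 | 4 | s | r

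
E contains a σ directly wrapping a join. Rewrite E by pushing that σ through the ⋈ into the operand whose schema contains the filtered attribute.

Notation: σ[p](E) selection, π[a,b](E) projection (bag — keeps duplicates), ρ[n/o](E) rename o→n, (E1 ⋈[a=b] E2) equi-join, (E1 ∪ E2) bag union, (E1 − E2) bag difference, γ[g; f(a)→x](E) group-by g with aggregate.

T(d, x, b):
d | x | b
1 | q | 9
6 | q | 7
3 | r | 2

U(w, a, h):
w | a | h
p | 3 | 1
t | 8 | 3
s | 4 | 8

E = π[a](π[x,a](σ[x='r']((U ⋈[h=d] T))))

σ filters on x, owned by the right side.
E' = π[a](π[x,a]((U ⋈[h=d] σ[x='r'](T))))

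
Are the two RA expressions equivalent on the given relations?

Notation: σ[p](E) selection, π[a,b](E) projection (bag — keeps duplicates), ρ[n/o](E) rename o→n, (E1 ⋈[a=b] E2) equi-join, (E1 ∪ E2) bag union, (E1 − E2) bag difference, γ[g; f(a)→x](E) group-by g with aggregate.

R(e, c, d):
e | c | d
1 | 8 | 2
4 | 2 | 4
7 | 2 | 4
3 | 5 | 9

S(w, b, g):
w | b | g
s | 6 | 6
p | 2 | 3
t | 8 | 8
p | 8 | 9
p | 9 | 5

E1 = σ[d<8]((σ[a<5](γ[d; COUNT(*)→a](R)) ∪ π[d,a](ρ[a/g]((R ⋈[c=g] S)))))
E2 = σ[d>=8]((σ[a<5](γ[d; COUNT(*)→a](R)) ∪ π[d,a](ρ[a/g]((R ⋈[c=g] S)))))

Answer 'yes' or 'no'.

E1 subexpression sizes:
  R → 4
  γ[d; COUNT(*)→a](R) → 3
  σ[a<5](γ[d; COUNT(*)→a](R)) → 3
  R → 4
  S → 5
  (R ⋈[c=g] S) → 2
  ρ[a/g]((R ⋈[c=g] S)) → 2
  π[d,a](ρ[a/g]((R ⋈[c=g] S))) → 2
  (σ[a<5](γ[d; COUNT(*)→a](R)) ∪ π[d,a](ρ[a/g]((R ⋈[c=g] S)))) → 5
  σ[d<8]((σ[a<5](γ[d; COUNT(*)→a](R)) ∪ π[d,a](ρ[a/g]((R ⋈[c=g] S))))) → 3
E2 subexpression sizes:
  R → 4
  γ[d; COUNT(*)→a](R) → 3
  σ[a<5](γ[d; COUNT(*)→a](R)) → 3
  R → 4
  S → 5
  (R ⋈[c=g] S) → 2
  ρ[a/g]((R ⋈[c=g] S)) → 2
  π[d,a](ρ[a/g]((R ⋈[c=g] S))) → 2
  (σ[a<5](γ[d; COUNT(*)→a](R)) ∪ π[d,a](ρ[a/g]((R ⋈[c=g] S)))) → 5
  σ[d>=8]((σ[a<5](γ[d; COUNT(*)→a](R)) ∪ π[d,a](ρ[a/g]((R ⋈[c=g] S))))) → 2

E1 result:
d | a
2 | 1
2 | 8
4 | 2
E2 result:
d | a
9 | 1
9 | 5
Witness: (9, 5) appears 0× in E1 but 1× in E2.

no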